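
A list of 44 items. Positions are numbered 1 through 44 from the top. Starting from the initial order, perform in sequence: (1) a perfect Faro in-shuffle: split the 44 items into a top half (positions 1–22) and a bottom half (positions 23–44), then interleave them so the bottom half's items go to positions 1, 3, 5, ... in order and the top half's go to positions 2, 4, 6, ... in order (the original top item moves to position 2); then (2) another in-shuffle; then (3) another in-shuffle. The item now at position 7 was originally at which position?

29

Undo the operations in reverse order, starting from position 7:
  undo op 3 (in-shuffle, from bottom half): 7 ← 26
  undo op 2 (in-shuffle, from top half): 26 ← 13
  undo op 1 (in-shuffle, from bottom half): 13 ← 29
So the item at position 7 came from original position 29.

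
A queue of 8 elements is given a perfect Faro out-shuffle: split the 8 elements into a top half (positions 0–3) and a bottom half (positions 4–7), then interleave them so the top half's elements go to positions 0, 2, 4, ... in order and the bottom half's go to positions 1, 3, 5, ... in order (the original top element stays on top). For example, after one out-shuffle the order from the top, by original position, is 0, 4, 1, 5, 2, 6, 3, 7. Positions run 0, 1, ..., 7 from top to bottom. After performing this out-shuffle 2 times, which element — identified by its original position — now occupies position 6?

Work backwards from position 6, undoing one out-shuffle at a time:
6 ← 3 ← 5
So the element now at position 6 started at position 5.

5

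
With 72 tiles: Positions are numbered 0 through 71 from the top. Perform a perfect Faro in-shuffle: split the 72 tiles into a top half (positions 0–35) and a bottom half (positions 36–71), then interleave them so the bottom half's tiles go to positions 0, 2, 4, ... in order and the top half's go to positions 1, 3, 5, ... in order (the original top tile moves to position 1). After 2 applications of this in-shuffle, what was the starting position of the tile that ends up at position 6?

Work backwards from position 6, undoing one in-shuffle at a time:
6 ← 39 ← 19
So the tile now at position 6 started at position 19.

19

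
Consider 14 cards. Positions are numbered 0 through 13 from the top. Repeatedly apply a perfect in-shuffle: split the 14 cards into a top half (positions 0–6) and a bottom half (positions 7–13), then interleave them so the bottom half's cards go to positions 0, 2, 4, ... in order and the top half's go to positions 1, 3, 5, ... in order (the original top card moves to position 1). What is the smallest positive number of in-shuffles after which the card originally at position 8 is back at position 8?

4

Follow position 8 under repeated in-shuffles:
8 → 2 → 5 → 11 → 8
It first returns after 4 in-shuffles.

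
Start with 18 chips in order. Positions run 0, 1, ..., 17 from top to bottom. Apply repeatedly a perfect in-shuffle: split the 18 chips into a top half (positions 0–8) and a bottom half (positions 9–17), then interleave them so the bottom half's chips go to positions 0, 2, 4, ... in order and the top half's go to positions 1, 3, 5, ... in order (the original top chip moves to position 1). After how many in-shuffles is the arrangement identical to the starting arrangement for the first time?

The in-shuffle permutes the 18 positions with cycle lengths [18].
Every chip is home exactly when every cycle has completed a whole number of laps, i.e. after lcm(18) = 18 in-shuffles.

18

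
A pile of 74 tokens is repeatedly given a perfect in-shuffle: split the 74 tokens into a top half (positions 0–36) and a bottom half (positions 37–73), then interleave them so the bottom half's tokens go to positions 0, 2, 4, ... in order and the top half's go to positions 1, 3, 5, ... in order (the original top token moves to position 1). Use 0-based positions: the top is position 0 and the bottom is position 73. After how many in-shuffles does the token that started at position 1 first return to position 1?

Follow position 1 under repeated in-shuffles:
1 → 3 → 7 → 15 → 31 → 63 → 52 → 30 → 61 → 48 → 22 → 45 → 16 → 33 → 67 → 60 → 46 → 18 → 37 → 0 → 1
It first returns after 20 in-shuffles.

20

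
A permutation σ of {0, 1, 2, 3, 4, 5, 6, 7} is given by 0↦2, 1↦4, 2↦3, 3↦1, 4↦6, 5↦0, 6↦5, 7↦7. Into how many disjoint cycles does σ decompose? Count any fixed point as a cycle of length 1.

2

Cycle decomposition: (0 2 3 1 4 6 5) (7).
2 cycles.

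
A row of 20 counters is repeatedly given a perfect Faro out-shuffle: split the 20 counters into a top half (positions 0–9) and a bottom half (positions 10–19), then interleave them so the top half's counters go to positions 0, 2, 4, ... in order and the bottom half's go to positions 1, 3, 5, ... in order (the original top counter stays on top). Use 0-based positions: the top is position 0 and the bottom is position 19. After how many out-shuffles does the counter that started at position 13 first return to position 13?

18

Follow position 13 under repeated out-shuffles:
13 → 7 → 14 → 9 → 18 → 17 → 15 → 11 → 3 → 6 → 12 → 5 → 10 → 1 → 2 → 4 → 8 → 16 → 13
It first returns after 18 out-shuffles.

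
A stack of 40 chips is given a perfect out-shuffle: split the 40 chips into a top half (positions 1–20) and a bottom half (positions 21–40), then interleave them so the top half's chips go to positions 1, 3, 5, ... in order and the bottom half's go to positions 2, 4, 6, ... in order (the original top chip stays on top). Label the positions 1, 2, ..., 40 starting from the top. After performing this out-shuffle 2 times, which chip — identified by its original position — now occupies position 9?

Work backwards from position 9, undoing one out-shuffle at a time:
9 ← 5 ← 3
So the chip now at position 9 started at position 3.

3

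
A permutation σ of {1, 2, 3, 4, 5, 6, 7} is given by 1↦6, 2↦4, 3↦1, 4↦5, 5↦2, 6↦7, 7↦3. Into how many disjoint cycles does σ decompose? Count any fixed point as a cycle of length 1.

Cycle decomposition: (1 6 7 3) (2 4 5).
2 cycles.

2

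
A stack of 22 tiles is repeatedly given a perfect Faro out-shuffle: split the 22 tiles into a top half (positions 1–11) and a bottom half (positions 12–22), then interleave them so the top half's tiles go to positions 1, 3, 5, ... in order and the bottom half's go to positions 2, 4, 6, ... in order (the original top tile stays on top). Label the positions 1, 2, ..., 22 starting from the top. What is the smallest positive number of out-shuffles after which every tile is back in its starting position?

6

The out-shuffle permutes the 22 positions with cycle lengths [1, 1, 2, 3, 3, 6, 6].
Every tile is home exactly when every cycle has completed a whole number of laps, i.e. after lcm(1, 2, 3, 6) = 6 out-shuffles.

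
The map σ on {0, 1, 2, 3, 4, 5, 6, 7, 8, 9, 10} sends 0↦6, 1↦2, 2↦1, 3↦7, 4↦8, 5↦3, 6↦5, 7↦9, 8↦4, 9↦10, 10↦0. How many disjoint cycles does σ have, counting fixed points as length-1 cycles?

3

Cycle decomposition: (0 6 5 3 7 9 10) (1 2) (4 8).
3 cycles.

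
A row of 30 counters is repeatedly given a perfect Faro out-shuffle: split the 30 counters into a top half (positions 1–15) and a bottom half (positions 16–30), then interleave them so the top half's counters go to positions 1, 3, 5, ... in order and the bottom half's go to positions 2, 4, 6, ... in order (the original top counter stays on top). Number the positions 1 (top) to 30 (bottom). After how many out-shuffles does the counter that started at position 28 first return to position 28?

28

Follow position 28 under repeated out-shuffles:
28 → 26 → 22 → 14 → 27 → 24 → 18 → 6 → ... → 28 (length 28)
It first returns after 28 out-shuffles.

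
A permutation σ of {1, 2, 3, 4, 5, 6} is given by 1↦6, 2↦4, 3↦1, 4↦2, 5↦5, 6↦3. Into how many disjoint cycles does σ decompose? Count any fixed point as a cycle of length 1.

Cycle decomposition: (1 6 3) (2 4) (5).
3 cycles.

3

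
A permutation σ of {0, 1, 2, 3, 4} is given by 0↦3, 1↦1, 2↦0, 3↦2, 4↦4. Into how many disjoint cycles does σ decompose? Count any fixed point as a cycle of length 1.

3

Cycle decomposition: (0 3 2) (1) (4).
3 cycles.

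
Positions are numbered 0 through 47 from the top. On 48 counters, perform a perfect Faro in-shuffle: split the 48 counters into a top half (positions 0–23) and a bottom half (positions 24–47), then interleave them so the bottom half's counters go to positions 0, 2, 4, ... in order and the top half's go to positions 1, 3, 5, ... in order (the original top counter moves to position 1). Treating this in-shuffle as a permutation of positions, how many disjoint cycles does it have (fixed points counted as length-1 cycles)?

Trace each unvisited position around until it returns:
(0 1 3 7 15 31 ... len 21) (2 5 11 23 47 46 ... len 21) (6 13 27) (20 41 34)
4 cycles in total.

4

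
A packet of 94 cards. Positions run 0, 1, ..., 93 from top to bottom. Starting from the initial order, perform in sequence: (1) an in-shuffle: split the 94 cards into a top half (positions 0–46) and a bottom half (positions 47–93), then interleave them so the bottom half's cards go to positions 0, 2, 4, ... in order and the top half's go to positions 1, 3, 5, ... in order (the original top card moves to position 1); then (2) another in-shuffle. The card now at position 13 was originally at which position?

50

Undo the operations in reverse order, starting from position 13:
  undo op 2 (in-shuffle, from top half): 13 ← 6
  undo op 1 (in-shuffle, from bottom half): 6 ← 50
So the card at position 13 came from original position 50.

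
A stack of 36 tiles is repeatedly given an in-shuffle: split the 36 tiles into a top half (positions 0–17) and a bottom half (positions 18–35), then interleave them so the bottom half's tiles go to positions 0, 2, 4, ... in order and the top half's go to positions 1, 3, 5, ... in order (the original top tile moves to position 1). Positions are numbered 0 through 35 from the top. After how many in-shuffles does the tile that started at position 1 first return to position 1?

36

Follow position 1 under repeated in-shuffles:
1 → 3 → 7 → 15 → 31 → 26 → 16 → 33 → ... → 1 (length 36)
It first returns after 36 in-shuffles.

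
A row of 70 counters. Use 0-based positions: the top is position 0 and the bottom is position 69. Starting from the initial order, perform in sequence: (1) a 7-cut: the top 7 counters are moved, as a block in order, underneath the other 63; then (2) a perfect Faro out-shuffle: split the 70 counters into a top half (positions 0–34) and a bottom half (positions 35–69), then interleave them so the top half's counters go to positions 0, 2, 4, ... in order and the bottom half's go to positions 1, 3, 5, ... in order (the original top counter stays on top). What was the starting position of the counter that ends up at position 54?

Undo the operations in reverse order, starting from position 54:
  undo op 2 (out-shuffle, from top half): 54 ← 27
  undo op 1 (cut 7): 27 ← 34
So the counter at position 54 came from original position 34.

34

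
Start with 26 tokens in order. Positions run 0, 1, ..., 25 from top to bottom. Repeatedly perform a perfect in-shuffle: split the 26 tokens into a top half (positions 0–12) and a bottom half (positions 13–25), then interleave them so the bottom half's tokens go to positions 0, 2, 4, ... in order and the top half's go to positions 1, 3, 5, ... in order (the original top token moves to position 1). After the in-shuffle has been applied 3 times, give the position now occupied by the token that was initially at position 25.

Track the token's position through each in-shuffle:
25 → 24 → 22 → 18

18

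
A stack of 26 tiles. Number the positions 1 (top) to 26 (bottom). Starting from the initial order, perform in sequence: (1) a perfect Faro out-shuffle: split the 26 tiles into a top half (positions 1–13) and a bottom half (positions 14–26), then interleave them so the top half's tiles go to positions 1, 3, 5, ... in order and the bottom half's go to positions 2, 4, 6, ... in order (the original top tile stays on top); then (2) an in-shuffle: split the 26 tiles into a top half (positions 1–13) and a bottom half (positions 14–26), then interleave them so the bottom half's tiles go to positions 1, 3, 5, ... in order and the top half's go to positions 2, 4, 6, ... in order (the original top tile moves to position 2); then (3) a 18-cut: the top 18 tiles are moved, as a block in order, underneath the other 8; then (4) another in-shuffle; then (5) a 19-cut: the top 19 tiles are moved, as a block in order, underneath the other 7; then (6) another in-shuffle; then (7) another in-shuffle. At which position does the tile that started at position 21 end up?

1

Track the tile from position 21 forward through each operation:
  after op 1 (out-shuffle): 21 → 16
  after op 2 (in-shuffle): 16 → 5
  after op 3 (cut 18): 5 → 13
  after op 4 (in-shuffle): 13 → 26
  after op 5 (cut 19): 26 → 7
  after op 6 (in-shuffle): 7 → 14
  after op 7 (in-shuffle): 14 → 1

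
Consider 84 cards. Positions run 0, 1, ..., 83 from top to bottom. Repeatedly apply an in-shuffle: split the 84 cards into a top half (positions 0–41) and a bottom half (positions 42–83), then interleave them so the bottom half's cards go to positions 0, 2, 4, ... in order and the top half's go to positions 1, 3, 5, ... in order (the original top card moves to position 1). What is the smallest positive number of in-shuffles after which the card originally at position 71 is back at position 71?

Follow position 71 under repeated in-shuffles:
71 → 58 → 32 → 65 → 46 → 8 → 17 → 35 → 71
It first returns after 8 in-shuffles.

8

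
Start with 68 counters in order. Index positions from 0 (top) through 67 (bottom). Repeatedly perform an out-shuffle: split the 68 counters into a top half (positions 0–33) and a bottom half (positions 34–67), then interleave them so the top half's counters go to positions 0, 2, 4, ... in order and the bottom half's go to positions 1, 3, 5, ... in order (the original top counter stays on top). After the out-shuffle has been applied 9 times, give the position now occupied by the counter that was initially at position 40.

45

Track the counter's position through each out-shuffle:
40 → 13 → 26 → 52 → 37 → 7 → 14 → 28 → 56 → 45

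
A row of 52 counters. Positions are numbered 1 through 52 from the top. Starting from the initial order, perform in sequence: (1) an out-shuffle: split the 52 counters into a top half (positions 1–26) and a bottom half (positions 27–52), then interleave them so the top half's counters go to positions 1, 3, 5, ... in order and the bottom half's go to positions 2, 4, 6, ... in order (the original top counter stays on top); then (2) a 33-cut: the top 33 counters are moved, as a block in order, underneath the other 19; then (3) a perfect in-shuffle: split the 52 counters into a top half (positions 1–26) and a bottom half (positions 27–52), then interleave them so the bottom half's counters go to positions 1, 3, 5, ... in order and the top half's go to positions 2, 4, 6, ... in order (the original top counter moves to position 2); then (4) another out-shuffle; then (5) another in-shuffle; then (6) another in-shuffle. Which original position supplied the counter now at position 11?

Undo the operations in reverse order, starting from position 11:
  undo op 6 (in-shuffle, from bottom half): 11 ← 32
  undo op 5 (in-shuffle, from top half): 32 ← 16
  undo op 4 (out-shuffle, from bottom half): 16 ← 34
  undo op 3 (in-shuffle, from top half): 34 ← 17
  undo op 2 (cut 33): 17 ← 50
  undo op 1 (out-shuffle, from bottom half): 50 ← 51
So the counter at position 11 came from original position 51.

51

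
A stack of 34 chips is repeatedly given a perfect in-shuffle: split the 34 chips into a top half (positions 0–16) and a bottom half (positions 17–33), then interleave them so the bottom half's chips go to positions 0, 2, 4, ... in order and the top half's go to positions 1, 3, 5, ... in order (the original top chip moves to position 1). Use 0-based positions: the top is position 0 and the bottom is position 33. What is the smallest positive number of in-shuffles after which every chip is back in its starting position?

The in-shuffle permutes the 34 positions with cycle lengths [3, 3, 4, 12, 12].
Every chip is home exactly when every cycle has completed a whole number of laps, i.e. after lcm(3, 4, 12) = 12 in-shuffles.

12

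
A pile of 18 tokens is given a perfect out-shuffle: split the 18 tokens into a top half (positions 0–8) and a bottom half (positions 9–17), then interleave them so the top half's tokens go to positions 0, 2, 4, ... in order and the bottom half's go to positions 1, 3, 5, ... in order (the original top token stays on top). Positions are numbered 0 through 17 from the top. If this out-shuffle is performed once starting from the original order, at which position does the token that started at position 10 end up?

Track the token's position through each out-shuffle:
10 → 3

3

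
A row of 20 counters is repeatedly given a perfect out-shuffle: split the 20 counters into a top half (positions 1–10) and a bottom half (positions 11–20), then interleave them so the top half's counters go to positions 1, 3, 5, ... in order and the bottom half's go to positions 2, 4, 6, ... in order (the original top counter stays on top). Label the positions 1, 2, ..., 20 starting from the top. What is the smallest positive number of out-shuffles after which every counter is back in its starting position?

18

The out-shuffle permutes the 20 positions with cycle lengths [1, 1, 18].
Every counter is home exactly when every cycle has completed a whole number of laps, i.e. after lcm(1, 18) = 18 out-shuffles.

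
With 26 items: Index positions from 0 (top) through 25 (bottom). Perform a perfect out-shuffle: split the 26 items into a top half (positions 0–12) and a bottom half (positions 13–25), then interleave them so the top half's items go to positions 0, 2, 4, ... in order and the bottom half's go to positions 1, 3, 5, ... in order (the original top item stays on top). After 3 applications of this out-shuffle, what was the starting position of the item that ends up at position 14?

8

Work backwards from position 14, undoing one out-shuffle at a time:
14 ← 7 ← 16 ← 8
So the item now at position 14 started at position 8.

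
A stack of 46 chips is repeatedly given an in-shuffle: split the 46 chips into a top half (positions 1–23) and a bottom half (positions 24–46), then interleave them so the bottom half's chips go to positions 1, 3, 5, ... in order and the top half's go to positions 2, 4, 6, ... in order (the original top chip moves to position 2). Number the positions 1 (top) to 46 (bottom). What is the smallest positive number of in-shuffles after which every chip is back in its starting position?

23

The in-shuffle permutes the 46 positions with cycle lengths [23, 23].
Every chip is home exactly when every cycle has completed a whole number of laps, i.e. after lcm(23) = 23 in-shuffles.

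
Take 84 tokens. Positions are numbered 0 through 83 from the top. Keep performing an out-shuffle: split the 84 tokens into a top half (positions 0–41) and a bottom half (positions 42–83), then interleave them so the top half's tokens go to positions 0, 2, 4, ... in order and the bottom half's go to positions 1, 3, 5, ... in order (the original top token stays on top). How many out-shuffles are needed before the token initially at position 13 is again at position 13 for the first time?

82

Follow position 13 under repeated out-shuffles:
13 → 26 → 52 → 21 → 42 → 1 → 2 → 4 → ... → 13 (length 82)
It first returns after 82 out-shuffles.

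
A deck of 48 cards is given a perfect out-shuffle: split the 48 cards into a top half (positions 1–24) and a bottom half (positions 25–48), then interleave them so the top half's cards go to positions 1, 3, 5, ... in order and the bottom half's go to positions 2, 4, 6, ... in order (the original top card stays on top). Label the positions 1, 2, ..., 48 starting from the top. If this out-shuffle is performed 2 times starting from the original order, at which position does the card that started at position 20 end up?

Track the card's position through each out-shuffle:
20 → 39 → 30

30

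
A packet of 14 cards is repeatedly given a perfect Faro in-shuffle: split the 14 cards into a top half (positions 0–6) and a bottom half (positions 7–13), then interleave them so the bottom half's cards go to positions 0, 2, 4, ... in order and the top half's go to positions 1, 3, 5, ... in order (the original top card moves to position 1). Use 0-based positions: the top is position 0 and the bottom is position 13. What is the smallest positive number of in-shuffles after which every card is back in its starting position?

The in-shuffle permutes the 14 positions with cycle lengths [2, 4, 4, 4].
Every card is home exactly when every cycle has completed a whole number of laps, i.e. after lcm(2, 4) = 4 in-shuffles.

4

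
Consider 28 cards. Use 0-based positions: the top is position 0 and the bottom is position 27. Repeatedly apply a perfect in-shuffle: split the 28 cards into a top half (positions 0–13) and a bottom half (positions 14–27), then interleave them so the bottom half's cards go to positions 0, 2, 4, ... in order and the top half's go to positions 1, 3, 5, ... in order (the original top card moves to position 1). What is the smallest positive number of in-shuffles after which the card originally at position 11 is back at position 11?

28

Follow position 11 under repeated in-shuffles:
11 → 23 → 18 → 8 → 17 → 6 → 13 → 27 → ... → 11 (length 28)
It first returns after 28 in-shuffles.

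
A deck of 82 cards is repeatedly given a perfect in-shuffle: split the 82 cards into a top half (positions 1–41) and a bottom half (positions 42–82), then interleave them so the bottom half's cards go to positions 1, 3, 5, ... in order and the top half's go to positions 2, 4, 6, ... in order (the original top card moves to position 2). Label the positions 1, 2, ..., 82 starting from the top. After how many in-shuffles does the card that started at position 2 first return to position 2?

Follow position 2 under repeated in-shuffles:
2 → 4 → 8 → 16 → 32 → 64 → 45 → 7 → ... → 2 (length 82)
It first returns after 82 in-shuffles.

82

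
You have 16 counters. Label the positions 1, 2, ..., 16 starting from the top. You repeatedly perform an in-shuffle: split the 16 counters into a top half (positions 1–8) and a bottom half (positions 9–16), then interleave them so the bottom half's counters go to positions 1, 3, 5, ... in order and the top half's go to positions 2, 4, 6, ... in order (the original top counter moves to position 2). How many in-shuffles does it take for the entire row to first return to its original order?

8

The in-shuffle permutes the 16 positions with cycle lengths [8, 8].
Every counter is home exactly when every cycle has completed a whole number of laps, i.e. after lcm(8) = 8 in-shuffles.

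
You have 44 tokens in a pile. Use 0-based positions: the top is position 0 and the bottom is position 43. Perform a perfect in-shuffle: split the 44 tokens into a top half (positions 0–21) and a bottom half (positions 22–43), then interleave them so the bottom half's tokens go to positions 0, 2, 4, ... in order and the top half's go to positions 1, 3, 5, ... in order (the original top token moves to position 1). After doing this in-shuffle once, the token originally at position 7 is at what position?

Track the token's position through each in-shuffle:
7 → 15

15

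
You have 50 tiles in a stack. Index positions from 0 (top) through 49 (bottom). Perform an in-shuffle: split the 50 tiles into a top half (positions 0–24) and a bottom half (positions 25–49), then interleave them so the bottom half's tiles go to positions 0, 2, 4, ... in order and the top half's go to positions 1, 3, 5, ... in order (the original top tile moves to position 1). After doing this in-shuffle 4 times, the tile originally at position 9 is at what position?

6

Track the tile's position through each in-shuffle:
9 → 19 → 39 → 28 → 6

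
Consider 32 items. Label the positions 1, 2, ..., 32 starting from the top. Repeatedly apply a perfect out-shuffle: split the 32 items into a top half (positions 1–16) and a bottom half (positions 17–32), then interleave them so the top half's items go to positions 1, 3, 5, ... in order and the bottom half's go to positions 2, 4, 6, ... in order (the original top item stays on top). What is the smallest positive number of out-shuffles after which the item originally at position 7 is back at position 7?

5

Follow position 7 under repeated out-shuffles:
7 → 13 → 25 → 18 → 4 → 7
It first returns after 5 out-shuffles.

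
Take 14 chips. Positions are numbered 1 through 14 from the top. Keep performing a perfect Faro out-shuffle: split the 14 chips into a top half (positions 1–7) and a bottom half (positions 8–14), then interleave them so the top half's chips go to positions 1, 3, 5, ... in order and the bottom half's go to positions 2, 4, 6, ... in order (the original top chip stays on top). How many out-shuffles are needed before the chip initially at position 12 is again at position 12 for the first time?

12

Follow position 12 under repeated out-shuffles:
12 → 10 → 6 → 11 → 8 → 2 → 3 → 5 → 9 → 4 → 7 → 13 → 12
It first returns after 12 out-shuffles.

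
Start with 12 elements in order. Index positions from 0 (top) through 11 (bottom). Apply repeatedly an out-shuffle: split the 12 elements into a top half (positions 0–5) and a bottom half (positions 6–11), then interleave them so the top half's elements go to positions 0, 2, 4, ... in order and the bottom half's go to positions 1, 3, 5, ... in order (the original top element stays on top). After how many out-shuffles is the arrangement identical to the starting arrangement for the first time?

The out-shuffle permutes the 12 positions with cycle lengths [1, 1, 10].
Every element is home exactly when every cycle has completed a whole number of laps, i.e. after lcm(1, 10) = 10 out-shuffles.

10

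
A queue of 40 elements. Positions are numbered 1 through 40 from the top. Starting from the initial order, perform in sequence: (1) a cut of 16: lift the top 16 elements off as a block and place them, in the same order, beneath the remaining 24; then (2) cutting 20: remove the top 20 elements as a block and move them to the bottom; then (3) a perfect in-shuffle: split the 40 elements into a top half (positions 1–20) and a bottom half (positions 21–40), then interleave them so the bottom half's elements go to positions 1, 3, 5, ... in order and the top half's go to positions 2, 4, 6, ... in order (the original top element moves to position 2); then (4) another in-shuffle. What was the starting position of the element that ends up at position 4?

37

Undo the operations in reverse order, starting from position 4:
  undo op 4 (in-shuffle, from top half): 4 ← 2
  undo op 3 (in-shuffle, from top half): 2 ← 1
  undo op 2 (cut 20): 1 ← 21
  undo op 1 (cut 16): 21 ← 37
So the element at position 4 came from original position 37.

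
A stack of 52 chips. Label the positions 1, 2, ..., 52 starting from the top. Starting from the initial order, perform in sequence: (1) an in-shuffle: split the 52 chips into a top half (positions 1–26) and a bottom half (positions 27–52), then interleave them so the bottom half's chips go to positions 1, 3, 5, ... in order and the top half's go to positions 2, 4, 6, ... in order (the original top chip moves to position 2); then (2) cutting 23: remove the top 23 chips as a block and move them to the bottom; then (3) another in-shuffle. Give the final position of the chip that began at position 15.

14

Track the chip from position 15 forward through each operation:
  after op 1 (in-shuffle): 15 → 30
  after op 2 (cut 23): 30 → 7
  after op 3 (in-shuffle): 7 → 14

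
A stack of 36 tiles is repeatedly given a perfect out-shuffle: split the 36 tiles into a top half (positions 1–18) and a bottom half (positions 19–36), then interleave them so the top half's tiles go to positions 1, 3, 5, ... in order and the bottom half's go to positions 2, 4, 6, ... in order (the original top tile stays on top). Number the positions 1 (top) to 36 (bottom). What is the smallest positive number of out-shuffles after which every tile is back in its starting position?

The out-shuffle permutes the 36 positions with cycle lengths [1, 1, 3, 3, 4, 12, 12].
Every tile is home exactly when every cycle has completed a whole number of laps, i.e. after lcm(1, 3, 4, 12) = 12 out-shuffles.

12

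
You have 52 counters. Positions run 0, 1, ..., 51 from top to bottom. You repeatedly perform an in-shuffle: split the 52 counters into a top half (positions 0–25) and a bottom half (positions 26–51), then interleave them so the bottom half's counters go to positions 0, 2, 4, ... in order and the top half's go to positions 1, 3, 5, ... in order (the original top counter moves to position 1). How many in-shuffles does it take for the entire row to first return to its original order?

The in-shuffle permutes the 52 positions with cycle lengths [52].
Every counter is home exactly when every cycle has completed a whole number of laps, i.e. after lcm(52) = 52 in-shuffles.

52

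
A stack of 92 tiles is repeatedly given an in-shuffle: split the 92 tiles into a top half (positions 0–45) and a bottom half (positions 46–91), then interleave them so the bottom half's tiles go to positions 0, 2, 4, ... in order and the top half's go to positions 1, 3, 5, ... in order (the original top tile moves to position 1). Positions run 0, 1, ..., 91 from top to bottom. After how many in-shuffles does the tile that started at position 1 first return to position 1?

10

Follow position 1 under repeated in-shuffles:
1 → 3 → 7 → 15 → 31 → 63 → 34 → 69 → 46 → 0 → 1
It first returns after 10 in-shuffles.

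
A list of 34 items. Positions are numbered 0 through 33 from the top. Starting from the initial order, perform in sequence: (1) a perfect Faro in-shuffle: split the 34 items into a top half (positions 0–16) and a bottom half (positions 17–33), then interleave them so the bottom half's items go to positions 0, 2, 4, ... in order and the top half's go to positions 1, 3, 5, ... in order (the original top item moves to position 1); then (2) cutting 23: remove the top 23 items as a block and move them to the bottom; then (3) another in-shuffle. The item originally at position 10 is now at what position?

Track the item from position 10 forward through each operation:
  after op 1 (in-shuffle): 10 → 21
  after op 2 (cut 23): 21 → 32
  after op 3 (in-shuffle): 32 → 30

30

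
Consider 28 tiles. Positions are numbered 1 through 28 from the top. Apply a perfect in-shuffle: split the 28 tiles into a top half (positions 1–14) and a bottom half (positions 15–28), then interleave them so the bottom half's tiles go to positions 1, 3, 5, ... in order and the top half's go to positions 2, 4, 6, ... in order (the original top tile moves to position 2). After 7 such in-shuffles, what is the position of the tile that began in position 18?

13

Track the tile's position through each in-shuffle:
18 → 7 → 14 → 28 → 27 → 25 → 21 → 13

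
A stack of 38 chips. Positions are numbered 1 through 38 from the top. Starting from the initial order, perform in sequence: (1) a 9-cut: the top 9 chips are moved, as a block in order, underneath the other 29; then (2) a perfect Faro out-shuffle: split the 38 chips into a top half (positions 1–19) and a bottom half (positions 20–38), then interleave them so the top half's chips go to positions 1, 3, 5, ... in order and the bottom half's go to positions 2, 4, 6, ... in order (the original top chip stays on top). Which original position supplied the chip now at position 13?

Undo the operations in reverse order, starting from position 13:
  undo op 2 (out-shuffle, from top half): 13 ← 7
  undo op 1 (cut 9): 7 ← 16
So the chip at position 13 came from original position 16.

16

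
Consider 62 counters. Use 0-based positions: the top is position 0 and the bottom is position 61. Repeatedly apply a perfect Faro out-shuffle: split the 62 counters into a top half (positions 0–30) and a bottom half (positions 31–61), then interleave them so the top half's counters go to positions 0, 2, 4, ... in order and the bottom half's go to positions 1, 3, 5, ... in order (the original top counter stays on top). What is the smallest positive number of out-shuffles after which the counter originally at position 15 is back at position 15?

Follow position 15 under repeated out-shuffles:
15 → 30 → 60 → 59 → 57 → 53 → 45 → 29 → ... → 15 (length 60)
It first returns after 60 out-shuffles.

60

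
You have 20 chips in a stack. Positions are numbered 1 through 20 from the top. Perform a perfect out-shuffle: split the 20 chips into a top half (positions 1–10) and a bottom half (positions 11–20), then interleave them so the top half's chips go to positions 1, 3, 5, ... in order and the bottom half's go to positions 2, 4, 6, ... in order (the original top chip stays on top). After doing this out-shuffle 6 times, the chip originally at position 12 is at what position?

2

Track the chip's position through each out-shuffle:
12 → 4 → 7 → 13 → 6 → 11 → 2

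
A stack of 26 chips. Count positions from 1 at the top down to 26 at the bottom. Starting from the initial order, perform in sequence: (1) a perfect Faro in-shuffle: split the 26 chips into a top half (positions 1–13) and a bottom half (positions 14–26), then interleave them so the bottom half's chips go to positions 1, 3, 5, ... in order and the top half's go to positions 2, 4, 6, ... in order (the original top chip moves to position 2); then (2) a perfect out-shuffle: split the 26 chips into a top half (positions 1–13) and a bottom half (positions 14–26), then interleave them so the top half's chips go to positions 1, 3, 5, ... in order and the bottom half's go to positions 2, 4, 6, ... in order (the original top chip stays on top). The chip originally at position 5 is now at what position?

Track the chip from position 5 forward through each operation:
  after op 1 (in-shuffle): 5 → 10
  after op 2 (out-shuffle): 10 → 19

19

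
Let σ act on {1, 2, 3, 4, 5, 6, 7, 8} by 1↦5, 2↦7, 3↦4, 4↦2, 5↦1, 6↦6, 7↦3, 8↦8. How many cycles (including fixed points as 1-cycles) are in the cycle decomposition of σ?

Cycle decomposition: (1 5) (2 7 3 4) (6) (8).
4 cycles.

4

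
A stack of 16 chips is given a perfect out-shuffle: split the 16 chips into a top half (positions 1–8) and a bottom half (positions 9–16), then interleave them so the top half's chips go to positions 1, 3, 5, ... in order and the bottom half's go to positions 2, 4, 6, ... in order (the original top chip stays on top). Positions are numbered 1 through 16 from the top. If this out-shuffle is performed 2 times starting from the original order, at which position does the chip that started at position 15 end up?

Track the chip's position through each out-shuffle:
15 → 14 → 12

12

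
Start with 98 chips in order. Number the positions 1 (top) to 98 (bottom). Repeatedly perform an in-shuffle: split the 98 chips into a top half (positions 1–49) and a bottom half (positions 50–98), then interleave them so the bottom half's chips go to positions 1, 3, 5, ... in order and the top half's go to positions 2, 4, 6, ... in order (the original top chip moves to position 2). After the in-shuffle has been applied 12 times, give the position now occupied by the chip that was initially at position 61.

Track the chip's position through each in-shuffle:
61 → 23 → 46 → 92 → 85 → 71 → 43 → 86 → 73 → 47 → 94 → 89 → 79

79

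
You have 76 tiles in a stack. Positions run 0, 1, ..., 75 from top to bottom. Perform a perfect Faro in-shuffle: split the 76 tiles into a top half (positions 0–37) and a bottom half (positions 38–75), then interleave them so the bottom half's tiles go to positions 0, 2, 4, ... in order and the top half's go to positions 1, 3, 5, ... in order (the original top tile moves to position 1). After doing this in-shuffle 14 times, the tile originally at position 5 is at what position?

51

Track position through each in-shuffle: 5 → 11 → 23 → 47 → 18 → ... (continuing for 14 shuffles total) → 51.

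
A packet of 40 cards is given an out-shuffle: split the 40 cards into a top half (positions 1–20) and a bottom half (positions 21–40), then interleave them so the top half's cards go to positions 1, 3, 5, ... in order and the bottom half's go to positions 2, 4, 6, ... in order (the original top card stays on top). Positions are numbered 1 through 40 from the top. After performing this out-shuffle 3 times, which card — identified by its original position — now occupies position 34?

Work backwards from position 34, undoing one out-shuffle at a time:
34 ← 37 ← 19 ← 10
So the card now at position 34 started at position 10.

10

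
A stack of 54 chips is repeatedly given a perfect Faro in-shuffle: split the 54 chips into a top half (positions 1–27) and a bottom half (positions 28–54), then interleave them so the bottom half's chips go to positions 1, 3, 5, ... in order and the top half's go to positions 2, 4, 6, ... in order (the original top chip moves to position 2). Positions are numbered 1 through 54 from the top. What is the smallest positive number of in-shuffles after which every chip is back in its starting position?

The in-shuffle permutes the 54 positions with cycle lengths [4, 10, 20, 20].
Every chip is home exactly when every cycle has completed a whole number of laps, i.e. after lcm(4, 10, 20) = 20 in-shuffles.

20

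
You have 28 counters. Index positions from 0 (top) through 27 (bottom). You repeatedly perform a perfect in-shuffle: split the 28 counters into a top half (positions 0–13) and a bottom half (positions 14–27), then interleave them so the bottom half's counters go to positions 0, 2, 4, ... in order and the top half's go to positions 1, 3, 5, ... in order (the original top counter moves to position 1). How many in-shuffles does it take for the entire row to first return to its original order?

28

The in-shuffle permutes the 28 positions with cycle lengths [28].
Every counter is home exactly when every cycle has completed a whole number of laps, i.e. after lcm(28) = 28 in-shuffles.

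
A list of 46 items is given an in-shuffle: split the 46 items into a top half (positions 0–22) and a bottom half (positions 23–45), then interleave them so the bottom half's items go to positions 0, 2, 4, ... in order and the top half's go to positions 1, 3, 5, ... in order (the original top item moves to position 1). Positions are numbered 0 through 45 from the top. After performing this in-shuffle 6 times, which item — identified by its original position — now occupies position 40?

18

Work backwards from position 40, undoing one in-shuffle at a time:
40 ← 43 ← 21 ← 10 ← 28 ← 37 ← 18
So the item now at position 40 started at position 18.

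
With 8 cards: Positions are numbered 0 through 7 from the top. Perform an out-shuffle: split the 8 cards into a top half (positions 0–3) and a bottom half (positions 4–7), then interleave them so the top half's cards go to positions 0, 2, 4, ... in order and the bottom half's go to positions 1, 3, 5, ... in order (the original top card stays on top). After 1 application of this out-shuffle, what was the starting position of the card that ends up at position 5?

Work backwards from position 5, undoing one out-shuffle at a time:
5 ← 6
So the card now at position 5 started at position 6.

6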